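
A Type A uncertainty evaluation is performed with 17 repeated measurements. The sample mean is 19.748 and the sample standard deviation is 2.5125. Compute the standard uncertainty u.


The standard uncertainty for Type A evaluation is u = s / sqrt(n).
u = 2.5125 / sqrt(17)
u = 2.5125 / 4.1231
u = 0.6094

0.6094


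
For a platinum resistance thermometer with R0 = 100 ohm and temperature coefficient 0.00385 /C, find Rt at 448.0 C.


The RTD equation: Rt = R0 * (1 + alpha * T).
Rt = 100 * (1 + 0.00385 * 448.0)
Rt = 100 * (1 + 1.7248)
Rt = 100 * 2.7248
Rt = 272.48 ohm

272.48 ohm


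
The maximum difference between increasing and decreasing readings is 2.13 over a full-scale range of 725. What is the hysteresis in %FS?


Hysteresis = (max difference / full scale) * 100%.
H = (2.13 / 725) * 100
H = 0.294 %FS

0.294 %FS


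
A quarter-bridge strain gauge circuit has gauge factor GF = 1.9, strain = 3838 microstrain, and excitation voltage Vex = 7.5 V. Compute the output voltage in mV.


Quarter bridge output: Vout = (GF * epsilon * Vex) / 4.
Vout = (1.9 * 3838e-6 * 7.5) / 4
Vout = 0.0546915 / 4 V
Vout = 0.01367287 V = 13.6729 mV

13.6729 mV


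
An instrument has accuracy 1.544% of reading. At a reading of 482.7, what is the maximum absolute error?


Absolute error = (accuracy% / 100) * reading.
Error = (1.544 / 100) * 482.7
Error = 0.01544 * 482.7
Error = 7.4529

7.4529


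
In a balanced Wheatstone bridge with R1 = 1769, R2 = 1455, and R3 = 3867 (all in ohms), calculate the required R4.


At balance: R1*R4 = R2*R3, so R4 = R2*R3/R1.
R4 = 1455 * 3867 / 1769
R4 = 5626485 / 1769
R4 = 3180.6 ohm

3180.6 ohm


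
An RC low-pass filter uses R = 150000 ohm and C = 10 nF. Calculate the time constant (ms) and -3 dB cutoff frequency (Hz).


Time constant: tau = R * C.
tau = 150000 * 1.00e-08 = 0.0015 s
tau = 1.5 ms
Cutoff frequency: fc = 1 / (2*pi*R*C).
fc = 1 / (2*pi*0.0015) = 106.1 Hz

tau = 1.5 ms, fc = 106.1 Hz


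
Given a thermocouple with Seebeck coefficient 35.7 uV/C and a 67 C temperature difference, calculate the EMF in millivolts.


The thermocouple output V = sensitivity * dT.
V = 35.7 uV/C * 67 C
V = 2391.9 uV
V = 2.392 mV

2.392 mV


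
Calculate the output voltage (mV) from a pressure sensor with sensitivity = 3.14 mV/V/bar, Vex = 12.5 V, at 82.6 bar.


Output = sensitivity * Vex * P.
Vout = 3.14 * 12.5 * 82.6
Vout = 39.25 * 82.6
Vout = 3242.05 mV

3242.05 mV


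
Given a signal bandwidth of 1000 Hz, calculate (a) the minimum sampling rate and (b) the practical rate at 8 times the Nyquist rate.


By Nyquist theorem, fs_min = 2 * fmax.
fs_min = 2 * 1000 = 2000 Hz
Practical rate = 8 * fs_min = 8 * 2000 = 16000 Hz

fs_min = 2000 Hz, fs_practical = 16000 Hz


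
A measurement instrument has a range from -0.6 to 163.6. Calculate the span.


Span = upper range - lower range.
Span = 163.6 - (-0.6)
Span = 164.2

164.2


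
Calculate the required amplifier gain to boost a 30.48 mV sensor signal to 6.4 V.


Gain = Vout / Vin (converting to same units).
G = 6.4 V / 30.48 mV
G = 6400.0 mV / 30.48 mV
G = 209.97

209.97


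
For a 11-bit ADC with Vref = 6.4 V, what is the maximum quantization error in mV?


The maximum quantization error is +/- LSB/2.
LSB = Vref / 2^n = 6.4 / 2048 = 0.003125 V
Max error = LSB / 2 = 0.003125 / 2 = 0.0015625 V
Max error = 1.5625 mV

1.5625 mV


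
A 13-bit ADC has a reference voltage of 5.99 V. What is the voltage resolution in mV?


The resolution (LSB) of an ADC is Vref / 2^n.
LSB = 5.99 / 2^13
LSB = 5.99 / 8192
LSB = 0.0007312 V = 0.73120117 mV

0.73120117 mV


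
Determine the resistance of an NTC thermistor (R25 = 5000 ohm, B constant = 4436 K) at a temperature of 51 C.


NTC thermistor equation: Rt = R25 * exp(B * (1/T - 1/T25)).
T in Kelvin: 324.15 K, T25 = 298.15 K
1/T - 1/T25 = 1/324.15 - 1/298.15 = -0.00026902
B * (1/T - 1/T25) = 4436 * -0.00026902 = -1.1934
Rt = 5000 * exp(-1.1934) = 1516.0 ohm

1516.0 ohm


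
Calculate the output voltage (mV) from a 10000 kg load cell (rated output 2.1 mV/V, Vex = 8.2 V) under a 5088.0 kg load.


Vout = rated_output * Vex * (load / capacity).
Vout = 2.1 * 8.2 * (5088.0 / 10000)
Vout = 2.1 * 8.2 * 0.5088
Vout = 8.762 mV

8.762 mV


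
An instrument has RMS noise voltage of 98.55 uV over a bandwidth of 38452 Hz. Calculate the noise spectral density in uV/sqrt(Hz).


Noise spectral density = Vrms / sqrt(BW).
NSD = 98.55 / sqrt(38452)
NSD = 98.55 / 196.0918
NSD = 0.5026 uV/sqrt(Hz)

0.5026 uV/sqrt(Hz)


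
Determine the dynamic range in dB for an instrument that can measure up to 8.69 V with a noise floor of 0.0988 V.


Dynamic range = 20 * log10(Vmax / Vnoise).
DR = 20 * log10(8.69 / 0.0988)
DR = 20 * log10(87.96)
DR = 38.89 dB

38.89 dB


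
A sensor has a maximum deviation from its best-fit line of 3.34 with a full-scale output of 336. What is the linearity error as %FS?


Linearity error = (max deviation / full scale) * 100%.
Linearity = (3.34 / 336) * 100
Linearity = 0.994 %FS

0.994 %FS


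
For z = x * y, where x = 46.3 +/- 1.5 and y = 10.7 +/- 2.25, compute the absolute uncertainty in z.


For a product z = x*y, the relative uncertainty is:
uz/z = sqrt((ux/x)^2 + (uy/y)^2)
Relative uncertainties: ux/x = 1.5/46.3 = 0.032397
uy/y = 2.25/10.7 = 0.21028
z = 46.3 * 10.7 = 495.4
uz = 495.4 * sqrt(0.032397^2 + 0.21028^2) = 105.404

105.404


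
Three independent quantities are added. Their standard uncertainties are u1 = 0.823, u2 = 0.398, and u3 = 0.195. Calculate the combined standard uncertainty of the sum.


For a sum of independent quantities, uc = sqrt(u1^2 + u2^2 + u3^2).
uc = sqrt(0.823^2 + 0.398^2 + 0.195^2)
uc = sqrt(0.677329 + 0.158404 + 0.038025)
uc = 0.9348

0.9348


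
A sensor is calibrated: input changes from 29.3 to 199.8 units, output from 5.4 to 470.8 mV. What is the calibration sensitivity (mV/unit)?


Sensitivity = (y2 - y1) / (x2 - x1).
S = (470.8 - 5.4) / (199.8 - 29.3)
S = 465.4 / 170.5
S = 2.7296 mV/unit

2.7296 mV/unit


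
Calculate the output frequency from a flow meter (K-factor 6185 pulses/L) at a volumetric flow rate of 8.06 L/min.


Frequency = K * Q / 60 (converting L/min to L/s).
f = 6185 * 8.06 / 60
f = 49851.1 / 60
f = 830.85 Hz

830.85 Hz


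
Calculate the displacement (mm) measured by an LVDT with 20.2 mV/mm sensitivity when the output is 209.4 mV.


Displacement = Vout / sensitivity.
d = 209.4 / 20.2
d = 10.366 mm

10.366 mm


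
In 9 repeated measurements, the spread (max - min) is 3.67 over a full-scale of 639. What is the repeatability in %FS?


Repeatability = (spread / full scale) * 100%.
R = (3.67 / 639) * 100
R = 0.574 %FS

0.574 %FS


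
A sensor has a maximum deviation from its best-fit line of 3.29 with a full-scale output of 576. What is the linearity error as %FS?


Linearity error = (max deviation / full scale) * 100%.
Linearity = (3.29 / 576) * 100
Linearity = 0.571 %FS

0.571 %FS


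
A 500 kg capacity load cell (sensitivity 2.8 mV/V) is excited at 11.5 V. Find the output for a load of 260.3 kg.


Vout = rated_output * Vex * (load / capacity).
Vout = 2.8 * 11.5 * (260.3 / 500)
Vout = 2.8 * 11.5 * 0.5206
Vout = 16.763 mV

16.763 mV


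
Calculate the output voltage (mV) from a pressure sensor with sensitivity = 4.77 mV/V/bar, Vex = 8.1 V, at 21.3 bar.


Output = sensitivity * Vex * P.
Vout = 4.77 * 8.1 * 21.3
Vout = 38.637 * 21.3
Vout = 822.97 mV

822.97 mV


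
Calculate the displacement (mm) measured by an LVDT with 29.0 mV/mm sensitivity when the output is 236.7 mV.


Displacement = Vout / sensitivity.
d = 236.7 / 29.0
d = 8.162 mm

8.162 mm


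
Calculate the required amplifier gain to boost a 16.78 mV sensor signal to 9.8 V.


Gain = Vout / Vin (converting to same units).
G = 9.8 V / 16.78 mV
G = 9800.0 mV / 16.78 mV
G = 584.03

584.03


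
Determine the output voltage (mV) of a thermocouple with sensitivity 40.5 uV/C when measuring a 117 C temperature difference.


The thermocouple output V = sensitivity * dT.
V = 40.5 uV/C * 117 C
V = 4738.5 uV
V = 4.739 mV

4.739 mV


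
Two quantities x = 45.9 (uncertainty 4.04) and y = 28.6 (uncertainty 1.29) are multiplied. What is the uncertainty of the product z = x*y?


For a product z = x*y, the relative uncertainty is:
uz/z = sqrt((ux/x)^2 + (uy/y)^2)
Relative uncertainties: ux/x = 4.04/45.9 = 0.088017
uy/y = 1.29/28.6 = 0.045105
z = 45.9 * 28.6 = 1312.7
uz = 1312.7 * sqrt(0.088017^2 + 0.045105^2) = 129.832

129.832


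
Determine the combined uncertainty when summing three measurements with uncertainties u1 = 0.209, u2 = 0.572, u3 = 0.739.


For a sum of independent quantities, uc = sqrt(u1^2 + u2^2 + u3^2).
uc = sqrt(0.209^2 + 0.572^2 + 0.739^2)
uc = sqrt(0.043681 + 0.327184 + 0.546121)
uc = 0.9576

0.9576


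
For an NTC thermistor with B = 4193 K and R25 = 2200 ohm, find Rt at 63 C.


NTC thermistor equation: Rt = R25 * exp(B * (1/T - 1/T25)).
T in Kelvin: 336.15 K, T25 = 298.15 K
1/T - 1/T25 = 1/336.15 - 1/298.15 = -0.00037915
B * (1/T - 1/T25) = 4193 * -0.00037915 = -1.5898
Rt = 2200 * exp(-1.5898) = 448.7 ohm

448.7 ohm


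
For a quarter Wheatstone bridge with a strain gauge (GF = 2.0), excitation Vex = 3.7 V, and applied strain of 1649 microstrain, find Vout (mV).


Quarter bridge output: Vout = (GF * epsilon * Vex) / 4.
Vout = (2.0 * 1649e-6 * 3.7) / 4
Vout = 0.0122026 / 4 V
Vout = 0.00305065 V = 3.0506 mV

3.0506 mV


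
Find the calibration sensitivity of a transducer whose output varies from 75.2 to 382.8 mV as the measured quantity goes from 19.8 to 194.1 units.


Sensitivity = (y2 - y1) / (x2 - x1).
S = (382.8 - 75.2) / (194.1 - 19.8)
S = 307.6 / 174.3
S = 1.7648 mV/unit

1.7648 mV/unit


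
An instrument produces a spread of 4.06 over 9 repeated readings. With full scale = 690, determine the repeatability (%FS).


Repeatability = (spread / full scale) * 100%.
R = (4.06 / 690) * 100
R = 0.588 %FS

0.588 %FS


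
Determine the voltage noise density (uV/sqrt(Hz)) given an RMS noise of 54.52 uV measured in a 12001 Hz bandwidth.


Noise spectral density = Vrms / sqrt(BW).
NSD = 54.52 / sqrt(12001)
NSD = 54.52 / 109.5491
NSD = 0.4977 uV/sqrt(Hz)

0.4977 uV/sqrt(Hz)


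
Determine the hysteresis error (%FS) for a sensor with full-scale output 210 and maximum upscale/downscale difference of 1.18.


Hysteresis = (max difference / full scale) * 100%.
H = (1.18 / 210) * 100
H = 0.562 %FS

0.562 %FS


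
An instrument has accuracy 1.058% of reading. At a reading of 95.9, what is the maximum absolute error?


Absolute error = (accuracy% / 100) * reading.
Error = (1.058 / 100) * 95.9
Error = 0.01058 * 95.9
Error = 1.0146

1.0146


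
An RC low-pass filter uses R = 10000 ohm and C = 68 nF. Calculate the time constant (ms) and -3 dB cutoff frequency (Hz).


Time constant: tau = R * C.
tau = 10000 * 6.80e-08 = 0.00068 s
tau = 0.68 ms
Cutoff frequency: fc = 1 / (2*pi*R*C).
fc = 1 / (2*pi*0.00068) = 234.05 Hz

tau = 0.68 ms, fc = 234.05 Hz


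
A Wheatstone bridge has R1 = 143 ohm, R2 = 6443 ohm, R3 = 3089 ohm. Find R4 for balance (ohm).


At balance: R1*R4 = R2*R3, so R4 = R2*R3/R1.
R4 = 6443 * 3089 / 143
R4 = 19902427 / 143
R4 = 139177.81 ohm

139177.81 ohm


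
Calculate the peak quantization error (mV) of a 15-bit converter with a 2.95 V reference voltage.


The maximum quantization error is +/- LSB/2.
LSB = Vref / 2^n = 2.95 / 32768 = 9.003e-05 V
Max error = LSB / 2 = 9.003e-05 / 2 = 4.501e-05 V
Max error = 0.045 mV

0.045 mV


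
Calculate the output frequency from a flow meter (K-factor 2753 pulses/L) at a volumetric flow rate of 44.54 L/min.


Frequency = K * Q / 60 (converting L/min to L/s).
f = 2753 * 44.54 / 60
f = 122618.62 / 60
f = 2043.64 Hz

2043.64 Hz


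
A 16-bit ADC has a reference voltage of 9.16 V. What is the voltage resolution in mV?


The resolution (LSB) of an ADC is Vref / 2^n.
LSB = 9.16 / 2^16
LSB = 9.16 / 65536
LSB = 0.00013977 V = 0.13977051 mV

0.13977051 mV


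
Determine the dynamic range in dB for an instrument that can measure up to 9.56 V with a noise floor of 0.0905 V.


Dynamic range = 20 * log10(Vmax / Vnoise).
DR = 20 * log10(9.56 / 0.0905)
DR = 20 * log10(105.64)
DR = 40.48 dB

40.48 dB


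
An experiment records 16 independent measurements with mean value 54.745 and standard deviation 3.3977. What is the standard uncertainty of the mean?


The standard uncertainty for Type A evaluation is u = s / sqrt(n).
u = 3.3977 / sqrt(16)
u = 3.3977 / 4.0
u = 0.8494

0.8494


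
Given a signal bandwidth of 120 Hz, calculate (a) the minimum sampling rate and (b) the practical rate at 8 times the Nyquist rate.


By Nyquist theorem, fs_min = 2 * fmax.
fs_min = 2 * 120 = 240 Hz
Practical rate = 8 * fs_min = 8 * 240 = 1920 Hz

fs_min = 240 Hz, fs_practical = 1920 Hz


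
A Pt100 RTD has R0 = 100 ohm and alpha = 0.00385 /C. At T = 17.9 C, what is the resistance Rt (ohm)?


The RTD equation: Rt = R0 * (1 + alpha * T).
Rt = 100 * (1 + 0.00385 * 17.9)
Rt = 100 * (1 + 0.068915)
Rt = 100 * 1.068915
Rt = 106.892 ohm

106.892 ohm


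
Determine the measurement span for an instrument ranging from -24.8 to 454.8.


Span = upper range - lower range.
Span = 454.8 - (-24.8)
Span = 479.6

479.6


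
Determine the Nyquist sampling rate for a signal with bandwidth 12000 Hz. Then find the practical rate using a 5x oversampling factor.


By Nyquist theorem, fs_min = 2 * fmax.
fs_min = 2 * 12000 = 24000 Hz
Practical rate = 5 * fs_min = 5 * 24000 = 120000 Hz

fs_min = 24000 Hz, fs_practical = 120000 Hz


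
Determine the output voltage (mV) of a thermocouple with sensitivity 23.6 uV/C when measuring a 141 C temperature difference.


The thermocouple output V = sensitivity * dT.
V = 23.6 uV/C * 141 C
V = 3327.6 uV
V = 3.328 mV

3.328 mV


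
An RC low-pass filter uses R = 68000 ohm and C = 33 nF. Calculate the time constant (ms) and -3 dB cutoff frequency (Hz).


Time constant: tau = R * C.
tau = 68000 * 3.30e-08 = 0.002244 s
tau = 2.244 ms
Cutoff frequency: fc = 1 / (2*pi*R*C).
fc = 1 / (2*pi*0.002244) = 70.92 Hz

tau = 2.244 ms, fc = 70.92 Hz


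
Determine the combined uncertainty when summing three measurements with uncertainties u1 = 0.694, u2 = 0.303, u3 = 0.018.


For a sum of independent quantities, uc = sqrt(u1^2 + u2^2 + u3^2).
uc = sqrt(0.694^2 + 0.303^2 + 0.018^2)
uc = sqrt(0.481636 + 0.091809 + 0.000324)
uc = 0.7575

0.7575


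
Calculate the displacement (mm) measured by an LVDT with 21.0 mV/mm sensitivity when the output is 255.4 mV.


Displacement = Vout / sensitivity.
d = 255.4 / 21.0
d = 12.162 mm

12.162 mm


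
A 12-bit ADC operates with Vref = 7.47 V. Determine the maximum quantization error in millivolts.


The maximum quantization error is +/- LSB/2.
LSB = Vref / 2^n = 7.47 / 4096 = 0.00182373 V
Max error = LSB / 2 = 0.00182373 / 2 = 0.00091187 V
Max error = 0.9119 mV

0.9119 mV


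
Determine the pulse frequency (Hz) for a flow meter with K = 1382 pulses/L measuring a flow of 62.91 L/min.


Frequency = K * Q / 60 (converting L/min to L/s).
f = 1382 * 62.91 / 60
f = 86941.62 / 60
f = 1449.03 Hz

1449.03 Hz


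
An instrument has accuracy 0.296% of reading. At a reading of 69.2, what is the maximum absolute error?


Absolute error = (accuracy% / 100) * reading.
Error = (0.296 / 100) * 69.2
Error = 0.00296 * 69.2
Error = 0.2048

0.2048


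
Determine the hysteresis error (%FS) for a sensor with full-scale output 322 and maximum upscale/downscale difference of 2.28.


Hysteresis = (max difference / full scale) * 100%.
H = (2.28 / 322) * 100
H = 0.708 %FS

0.708 %FS


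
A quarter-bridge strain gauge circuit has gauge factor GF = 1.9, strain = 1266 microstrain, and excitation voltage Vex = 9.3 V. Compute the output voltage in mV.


Quarter bridge output: Vout = (GF * epsilon * Vex) / 4.
Vout = (1.9 * 1266e-6 * 9.3) / 4
Vout = 0.02237022 / 4 V
Vout = 0.00559255 V = 5.5926 mV

5.5926 mV


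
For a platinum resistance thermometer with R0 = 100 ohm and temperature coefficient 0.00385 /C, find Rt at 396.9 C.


The RTD equation: Rt = R0 * (1 + alpha * T).
Rt = 100 * (1 + 0.00385 * 396.9)
Rt = 100 * (1 + 1.528065)
Rt = 100 * 2.528065
Rt = 252.806 ohm

252.806 ohm


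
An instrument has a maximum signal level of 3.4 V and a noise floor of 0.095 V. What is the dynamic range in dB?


Dynamic range = 20 * log10(Vmax / Vnoise).
DR = 20 * log10(3.4 / 0.095)
DR = 20 * log10(35.79)
DR = 31.08 dB

31.08 dB


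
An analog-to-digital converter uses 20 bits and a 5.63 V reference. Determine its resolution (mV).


The resolution (LSB) of an ADC is Vref / 2^n.
LSB = 5.63 / 2^20
LSB = 5.63 / 1048576
LSB = 5.37e-06 V = 0.00536919 mV

0.00536919 mV


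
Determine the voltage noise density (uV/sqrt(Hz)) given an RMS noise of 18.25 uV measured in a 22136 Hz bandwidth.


Noise spectral density = Vrms / sqrt(BW).
NSD = 18.25 / sqrt(22136)
NSD = 18.25 / 148.7817
NSD = 0.1227 uV/sqrt(Hz)

0.1227 uV/sqrt(Hz)


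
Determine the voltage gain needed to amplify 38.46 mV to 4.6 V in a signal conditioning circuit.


Gain = Vout / Vin (converting to same units).
G = 4.6 V / 38.46 mV
G = 4600.0 mV / 38.46 mV
G = 119.6

119.6


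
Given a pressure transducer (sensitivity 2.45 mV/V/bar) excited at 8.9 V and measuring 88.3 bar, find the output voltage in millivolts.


Output = sensitivity * Vex * P.
Vout = 2.45 * 8.9 * 88.3
Vout = 21.805 * 88.3
Vout = 1925.38 mV

1925.38 mV


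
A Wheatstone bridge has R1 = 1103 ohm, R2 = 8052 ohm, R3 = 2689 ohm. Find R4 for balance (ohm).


At balance: R1*R4 = R2*R3, so R4 = R2*R3/R1.
R4 = 8052 * 2689 / 1103
R4 = 21651828 / 1103
R4 = 19629.94 ohm

19629.94 ohm


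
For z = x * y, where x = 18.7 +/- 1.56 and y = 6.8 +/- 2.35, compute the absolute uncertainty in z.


For a product z = x*y, the relative uncertainty is:
uz/z = sqrt((ux/x)^2 + (uy/y)^2)
Relative uncertainties: ux/x = 1.56/18.7 = 0.083422
uy/y = 2.35/6.8 = 0.345588
z = 18.7 * 6.8 = 127.2
uz = 127.2 * sqrt(0.083422^2 + 0.345588^2) = 45.207

45.207


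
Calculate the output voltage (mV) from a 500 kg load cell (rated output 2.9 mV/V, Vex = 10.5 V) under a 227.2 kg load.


Vout = rated_output * Vex * (load / capacity).
Vout = 2.9 * 10.5 * (227.2 / 500)
Vout = 2.9 * 10.5 * 0.4544
Vout = 13.836 mV

13.836 mV


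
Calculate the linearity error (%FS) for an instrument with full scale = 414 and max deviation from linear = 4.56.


Linearity error = (max deviation / full scale) * 100%.
Linearity = (4.56 / 414) * 100
Linearity = 1.101 %FS

1.101 %FS


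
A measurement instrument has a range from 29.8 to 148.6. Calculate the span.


Span = upper range - lower range.
Span = 148.6 - (29.8)
Span = 118.8

118.8


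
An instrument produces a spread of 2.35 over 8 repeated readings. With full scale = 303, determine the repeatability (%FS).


Repeatability = (spread / full scale) * 100%.
R = (2.35 / 303) * 100
R = 0.776 %FS

0.776 %FS


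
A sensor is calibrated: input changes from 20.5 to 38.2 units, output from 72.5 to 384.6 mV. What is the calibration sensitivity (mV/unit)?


Sensitivity = (y2 - y1) / (x2 - x1).
S = (384.6 - 72.5) / (38.2 - 20.5)
S = 312.1 / 17.7
S = 17.6328 mV/unit

17.6328 mV/unit


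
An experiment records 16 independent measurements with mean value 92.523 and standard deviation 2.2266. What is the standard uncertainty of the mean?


The standard uncertainty for Type A evaluation is u = s / sqrt(n).
u = 2.2266 / sqrt(16)
u = 2.2266 / 4.0
u = 0.5566

0.5566


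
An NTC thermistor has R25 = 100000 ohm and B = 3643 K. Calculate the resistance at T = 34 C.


NTC thermistor equation: Rt = R25 * exp(B * (1/T - 1/T25)).
T in Kelvin: 307.15 K, T25 = 298.15 K
1/T - 1/T25 = 1/307.15 - 1/298.15 = -9.828e-05
B * (1/T - 1/T25) = 3643 * -9.828e-05 = -0.358
Rt = 100000 * exp(-0.358) = 69905.4 ohm

69905.4 ohm


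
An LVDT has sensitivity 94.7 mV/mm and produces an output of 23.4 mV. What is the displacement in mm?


Displacement = Vout / sensitivity.
d = 23.4 / 94.7
d = 0.247 mm

0.247 mm


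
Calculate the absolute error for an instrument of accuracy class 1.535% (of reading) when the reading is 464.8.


Absolute error = (accuracy% / 100) * reading.
Error = (1.535 / 100) * 464.8
Error = 0.01535 * 464.8
Error = 7.1347

7.1347


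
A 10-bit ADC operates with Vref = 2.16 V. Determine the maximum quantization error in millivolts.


The maximum quantization error is +/- LSB/2.
LSB = Vref / 2^n = 2.16 / 1024 = 0.00210938 V
Max error = LSB / 2 = 0.00210938 / 2 = 0.00105469 V
Max error = 1.0547 mV

1.0547 mV


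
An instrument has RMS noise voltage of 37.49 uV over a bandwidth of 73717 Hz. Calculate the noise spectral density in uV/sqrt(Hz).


Noise spectral density = Vrms / sqrt(BW).
NSD = 37.49 / sqrt(73717)
NSD = 37.49 / 271.5087
NSD = 0.1381 uV/sqrt(Hz)

0.1381 uV/sqrt(Hz)


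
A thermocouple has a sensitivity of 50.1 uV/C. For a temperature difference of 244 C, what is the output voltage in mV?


The thermocouple output V = sensitivity * dT.
V = 50.1 uV/C * 244 C
V = 12224.4 uV
V = 12.224 mV

12.224 mV


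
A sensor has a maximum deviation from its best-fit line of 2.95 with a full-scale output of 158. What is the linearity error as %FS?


Linearity error = (max deviation / full scale) * 100%.
Linearity = (2.95 / 158) * 100
Linearity = 1.867 %FS

1.867 %FS


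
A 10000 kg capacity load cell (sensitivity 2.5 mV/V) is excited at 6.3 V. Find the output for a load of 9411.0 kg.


Vout = rated_output * Vex * (load / capacity).
Vout = 2.5 * 6.3 * (9411.0 / 10000)
Vout = 2.5 * 6.3 * 0.9411
Vout = 14.822 mV

14.822 mV


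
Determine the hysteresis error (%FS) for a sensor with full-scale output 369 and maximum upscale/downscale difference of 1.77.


Hysteresis = (max difference / full scale) * 100%.
H = (1.77 / 369) * 100
H = 0.48 %FS

0.48 %FS


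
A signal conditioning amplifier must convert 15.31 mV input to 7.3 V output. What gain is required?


Gain = Vout / Vin (converting to same units).
G = 7.3 V / 15.31 mV
G = 7300.0 mV / 15.31 mV
G = 476.81

476.81


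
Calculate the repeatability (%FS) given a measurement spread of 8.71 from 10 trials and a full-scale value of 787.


Repeatability = (spread / full scale) * 100%.
R = (8.71 / 787) * 100
R = 1.107 %FS

1.107 %FS


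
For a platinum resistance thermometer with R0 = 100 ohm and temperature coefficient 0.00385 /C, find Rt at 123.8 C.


The RTD equation: Rt = R0 * (1 + alpha * T).
Rt = 100 * (1 + 0.00385 * 123.8)
Rt = 100 * (1 + 0.47663)
Rt = 100 * 1.47663
Rt = 147.663 ohm

147.663 ohm


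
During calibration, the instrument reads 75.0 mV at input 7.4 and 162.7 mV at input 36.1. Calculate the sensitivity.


Sensitivity = (y2 - y1) / (x2 - x1).
S = (162.7 - 75.0) / (36.1 - 7.4)
S = 87.7 / 28.7
S = 3.0557 mV/unit

3.0557 mV/unit


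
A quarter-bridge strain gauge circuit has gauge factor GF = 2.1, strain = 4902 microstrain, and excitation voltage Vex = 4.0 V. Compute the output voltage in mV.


Quarter bridge output: Vout = (GF * epsilon * Vex) / 4.
Vout = (2.1 * 4902e-6 * 4.0) / 4
Vout = 0.0411768 / 4 V
Vout = 0.0102942 V = 10.2942 mV

10.2942 mV


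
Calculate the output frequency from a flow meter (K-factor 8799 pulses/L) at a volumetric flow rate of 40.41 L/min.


Frequency = K * Q / 60 (converting L/min to L/s).
f = 8799 * 40.41 / 60
f = 355567.59 / 60
f = 5926.13 Hz

5926.13 Hz


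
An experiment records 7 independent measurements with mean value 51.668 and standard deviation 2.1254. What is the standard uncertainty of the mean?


The standard uncertainty for Type A evaluation is u = s / sqrt(n).
u = 2.1254 / sqrt(7)
u = 2.1254 / 2.6458
u = 0.8033

0.8033


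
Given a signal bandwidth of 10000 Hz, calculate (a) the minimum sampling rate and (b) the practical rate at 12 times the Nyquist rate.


By Nyquist theorem, fs_min = 2 * fmax.
fs_min = 2 * 10000 = 20000 Hz
Practical rate = 12 * fs_min = 12 * 20000 = 240000 Hz

fs_min = 20000 Hz, fs_practical = 240000 Hz


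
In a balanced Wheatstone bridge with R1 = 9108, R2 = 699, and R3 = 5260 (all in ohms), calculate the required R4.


At balance: R1*R4 = R2*R3, so R4 = R2*R3/R1.
R4 = 699 * 5260 / 9108
R4 = 3676740 / 9108
R4 = 403.68 ohm

403.68 ohm


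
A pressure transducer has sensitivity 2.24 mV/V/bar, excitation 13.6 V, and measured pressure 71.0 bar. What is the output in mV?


Output = sensitivity * Vex * P.
Vout = 2.24 * 13.6 * 71.0
Vout = 30.464 * 71.0
Vout = 2162.94 mV

2162.94 mV


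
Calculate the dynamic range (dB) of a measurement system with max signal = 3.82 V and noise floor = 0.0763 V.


Dynamic range = 20 * log10(Vmax / Vnoise).
DR = 20 * log10(3.82 / 0.0763)
DR = 20 * log10(50.07)
DR = 33.99 dB

33.99 dB


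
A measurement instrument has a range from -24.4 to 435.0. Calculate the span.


Span = upper range - lower range.
Span = 435.0 - (-24.4)
Span = 459.4

459.4


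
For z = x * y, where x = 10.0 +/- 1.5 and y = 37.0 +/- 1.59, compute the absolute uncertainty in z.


For a product z = x*y, the relative uncertainty is:
uz/z = sqrt((ux/x)^2 + (uy/y)^2)
Relative uncertainties: ux/x = 1.5/10.0 = 0.15
uy/y = 1.59/37.0 = 0.042973
z = 10.0 * 37.0 = 370.0
uz = 370.0 * sqrt(0.15^2 + 0.042973^2) = 57.733

57.733


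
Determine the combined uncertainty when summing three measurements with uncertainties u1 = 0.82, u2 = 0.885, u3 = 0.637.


For a sum of independent quantities, uc = sqrt(u1^2 + u2^2 + u3^2).
uc = sqrt(0.82^2 + 0.885^2 + 0.637^2)
uc = sqrt(0.6724 + 0.783225 + 0.405769)
uc = 1.3643

1.3643


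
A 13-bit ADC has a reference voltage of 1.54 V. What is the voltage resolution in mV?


The resolution (LSB) of an ADC is Vref / 2^n.
LSB = 1.54 / 2^13
LSB = 1.54 / 8192
LSB = 0.00018799 V = 0.18798828 mV

0.18798828 mV


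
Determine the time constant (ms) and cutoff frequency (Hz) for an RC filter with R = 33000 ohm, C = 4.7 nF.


Time constant: tau = R * C.
tau = 33000 * 4.70e-09 = 0.0001551 s
tau = 0.1551 ms
Cutoff frequency: fc = 1 / (2*pi*R*C).
fc = 1 / (2*pi*0.0001551) = 1026.14 Hz

tau = 0.1551 ms, fc = 1026.14 Hz


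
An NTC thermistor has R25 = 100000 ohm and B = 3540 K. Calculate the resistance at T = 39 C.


NTC thermistor equation: Rt = R25 * exp(B * (1/T - 1/T25)).
T in Kelvin: 312.15 K, T25 = 298.15 K
1/T - 1/T25 = 1/312.15 - 1/298.15 = -0.00015043
B * (1/T - 1/T25) = 3540 * -0.00015043 = -0.5325
Rt = 100000 * exp(-0.5325) = 58712.6 ohm

58712.6 ohm


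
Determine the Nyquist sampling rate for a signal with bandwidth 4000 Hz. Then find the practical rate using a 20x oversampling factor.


By Nyquist theorem, fs_min = 2 * fmax.
fs_min = 2 * 4000 = 8000 Hz
Practical rate = 20 * fs_min = 20 * 8000 = 160000 Hz

fs_min = 8000 Hz, fs_practical = 160000 Hz


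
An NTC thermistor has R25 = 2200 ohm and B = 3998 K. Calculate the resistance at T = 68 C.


NTC thermistor equation: Rt = R25 * exp(B * (1/T - 1/T25)).
T in Kelvin: 341.15 K, T25 = 298.15 K
1/T - 1/T25 = 1/341.15 - 1/298.15 = -0.00042275
B * (1/T - 1/T25) = 3998 * -0.00042275 = -1.6902
Rt = 2200 * exp(-1.6902) = 405.9 ohm

405.9 ohm


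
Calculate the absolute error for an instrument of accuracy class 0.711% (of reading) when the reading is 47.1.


Absolute error = (accuracy% / 100) * reading.
Error = (0.711 / 100) * 47.1
Error = 0.00711 * 47.1
Error = 0.3349

0.3349


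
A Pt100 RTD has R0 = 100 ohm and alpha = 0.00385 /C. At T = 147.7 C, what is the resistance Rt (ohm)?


The RTD equation: Rt = R0 * (1 + alpha * T).
Rt = 100 * (1 + 0.00385 * 147.7)
Rt = 100 * (1 + 0.568645)
Rt = 100 * 1.568645
Rt = 156.865 ohm

156.865 ohm


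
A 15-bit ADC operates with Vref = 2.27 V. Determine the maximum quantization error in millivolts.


The maximum quantization error is +/- LSB/2.
LSB = Vref / 2^n = 2.27 / 32768 = 6.927e-05 V
Max error = LSB / 2 = 6.927e-05 / 2 = 3.464e-05 V
Max error = 0.0346 mV

0.0346 mV


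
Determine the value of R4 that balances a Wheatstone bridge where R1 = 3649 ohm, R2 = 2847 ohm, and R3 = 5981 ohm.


At balance: R1*R4 = R2*R3, so R4 = R2*R3/R1.
R4 = 2847 * 5981 / 3649
R4 = 17027907 / 3649
R4 = 4666.46 ohm

4666.46 ohm


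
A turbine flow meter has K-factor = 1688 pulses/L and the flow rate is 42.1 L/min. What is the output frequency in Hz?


Frequency = K * Q / 60 (converting L/min to L/s).
f = 1688 * 42.1 / 60
f = 71064.8 / 60
f = 1184.41 Hz

1184.41 Hz


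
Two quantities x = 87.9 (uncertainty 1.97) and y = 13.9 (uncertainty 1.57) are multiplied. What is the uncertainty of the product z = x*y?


For a product z = x*y, the relative uncertainty is:
uz/z = sqrt((ux/x)^2 + (uy/y)^2)
Relative uncertainties: ux/x = 1.97/87.9 = 0.022412
uy/y = 1.57/13.9 = 0.11295
z = 87.9 * 13.9 = 1221.8
uz = 1221.8 * sqrt(0.022412^2 + 0.11295^2) = 140.693

140.693


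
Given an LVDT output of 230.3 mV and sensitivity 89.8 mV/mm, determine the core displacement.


Displacement = Vout / sensitivity.
d = 230.3 / 89.8
d = 2.565 mm

2.565 mm


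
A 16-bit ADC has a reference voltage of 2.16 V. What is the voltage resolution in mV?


The resolution (LSB) of an ADC is Vref / 2^n.
LSB = 2.16 / 2^16
LSB = 2.16 / 65536
LSB = 3.296e-05 V = 0.03295898 mV

0.03295898 mV


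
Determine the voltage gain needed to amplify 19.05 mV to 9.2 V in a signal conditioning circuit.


Gain = Vout / Vin (converting to same units).
G = 9.2 V / 19.05 mV
G = 9200.0 mV / 19.05 mV
G = 482.94

482.94


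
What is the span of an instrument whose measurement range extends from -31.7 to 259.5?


Span = upper range - lower range.
Span = 259.5 - (-31.7)
Span = 291.2

291.2


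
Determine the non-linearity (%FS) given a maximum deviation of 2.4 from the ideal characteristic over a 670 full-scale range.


Linearity error = (max deviation / full scale) * 100%.
Linearity = (2.4 / 670) * 100
Linearity = 0.358 %FS

0.358 %FS


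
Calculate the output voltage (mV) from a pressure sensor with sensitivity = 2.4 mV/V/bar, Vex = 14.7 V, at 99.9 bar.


Output = sensitivity * Vex * P.
Vout = 2.4 * 14.7 * 99.9
Vout = 35.28 * 99.9
Vout = 3524.47 mV

3524.47 mV


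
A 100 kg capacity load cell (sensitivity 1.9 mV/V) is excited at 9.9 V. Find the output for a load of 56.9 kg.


Vout = rated_output * Vex * (load / capacity).
Vout = 1.9 * 9.9 * (56.9 / 100)
Vout = 1.9 * 9.9 * 0.569
Vout = 10.703 mV

10.703 mV


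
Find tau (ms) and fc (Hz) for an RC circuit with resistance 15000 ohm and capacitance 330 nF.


Time constant: tau = R * C.
tau = 15000 * 3.30e-07 = 0.00495 s
tau = 4.95 ms
Cutoff frequency: fc = 1 / (2*pi*R*C).
fc = 1 / (2*pi*0.00495) = 32.15 Hz

tau = 4.95 ms, fc = 32.15 Hz


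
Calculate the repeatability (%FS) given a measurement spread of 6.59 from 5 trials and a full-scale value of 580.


Repeatability = (spread / full scale) * 100%.
R = (6.59 / 580) * 100
R = 1.136 %FS

1.136 %FS


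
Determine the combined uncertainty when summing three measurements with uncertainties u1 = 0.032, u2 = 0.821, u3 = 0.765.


For a sum of independent quantities, uc = sqrt(u1^2 + u2^2 + u3^2).
uc = sqrt(0.032^2 + 0.821^2 + 0.765^2)
uc = sqrt(0.001024 + 0.674041 + 0.585225)
uc = 1.1226

1.1226


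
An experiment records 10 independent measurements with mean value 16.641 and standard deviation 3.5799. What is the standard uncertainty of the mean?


The standard uncertainty for Type A evaluation is u = s / sqrt(n).
u = 3.5799 / sqrt(10)
u = 3.5799 / 3.1623
u = 1.1321

1.1321


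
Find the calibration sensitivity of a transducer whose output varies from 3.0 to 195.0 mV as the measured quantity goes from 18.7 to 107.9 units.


Sensitivity = (y2 - y1) / (x2 - x1).
S = (195.0 - 3.0) / (107.9 - 18.7)
S = 192.0 / 89.2
S = 2.1525 mV/unit

2.1525 mV/unit


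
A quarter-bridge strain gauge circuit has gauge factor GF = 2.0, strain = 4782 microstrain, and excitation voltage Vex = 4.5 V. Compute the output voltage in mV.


Quarter bridge output: Vout = (GF * epsilon * Vex) / 4.
Vout = (2.0 * 4782e-6 * 4.5) / 4
Vout = 0.043038 / 4 V
Vout = 0.0107595 V = 10.7595 mV

10.7595 mV


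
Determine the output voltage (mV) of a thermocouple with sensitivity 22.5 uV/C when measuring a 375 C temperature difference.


The thermocouple output V = sensitivity * dT.
V = 22.5 uV/C * 375 C
V = 8437.5 uV
V = 8.438 mV

8.438 mV


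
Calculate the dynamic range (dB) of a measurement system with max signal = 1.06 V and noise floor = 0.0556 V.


Dynamic range = 20 * log10(Vmax / Vnoise).
DR = 20 * log10(1.06 / 0.0556)
DR = 20 * log10(19.06)
DR = 25.6 dB

25.6 dB


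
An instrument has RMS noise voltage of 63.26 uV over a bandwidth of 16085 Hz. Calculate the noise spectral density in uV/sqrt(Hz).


Noise spectral density = Vrms / sqrt(BW).
NSD = 63.26 / sqrt(16085)
NSD = 63.26 / 126.8267
NSD = 0.4988 uV/sqrt(Hz)

0.4988 uV/sqrt(Hz)


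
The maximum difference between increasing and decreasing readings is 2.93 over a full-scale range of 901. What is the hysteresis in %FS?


Hysteresis = (max difference / full scale) * 100%.
H = (2.93 / 901) * 100
H = 0.325 %FS

0.325 %FS


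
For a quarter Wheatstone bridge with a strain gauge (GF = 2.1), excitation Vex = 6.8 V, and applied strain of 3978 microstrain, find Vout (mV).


Quarter bridge output: Vout = (GF * epsilon * Vex) / 4.
Vout = (2.1 * 3978e-6 * 6.8) / 4
Vout = 0.05680584 / 4 V
Vout = 0.01420146 V = 14.2015 mV

14.2015 mV


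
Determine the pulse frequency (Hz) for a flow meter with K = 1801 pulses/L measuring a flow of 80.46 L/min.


Frequency = K * Q / 60 (converting L/min to L/s).
f = 1801 * 80.46 / 60
f = 144908.46 / 60
f = 2415.14 Hz

2415.14 Hz


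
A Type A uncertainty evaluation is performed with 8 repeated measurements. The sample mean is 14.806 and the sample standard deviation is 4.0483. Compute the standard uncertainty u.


The standard uncertainty for Type A evaluation is u = s / sqrt(n).
u = 4.0483 / sqrt(8)
u = 4.0483 / 2.8284
u = 1.4313

1.4313


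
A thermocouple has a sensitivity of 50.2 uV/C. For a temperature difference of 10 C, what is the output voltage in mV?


The thermocouple output V = sensitivity * dT.
V = 50.2 uV/C * 10 C
V = 502.0 uV
V = 0.502 mV

0.502 mV


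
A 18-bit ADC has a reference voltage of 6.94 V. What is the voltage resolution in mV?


The resolution (LSB) of an ADC is Vref / 2^n.
LSB = 6.94 / 2^18
LSB = 6.94 / 262144
LSB = 2.647e-05 V = 0.026474 mV

0.026474 mV


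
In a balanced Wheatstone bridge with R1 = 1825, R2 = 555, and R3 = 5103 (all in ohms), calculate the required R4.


At balance: R1*R4 = R2*R3, so R4 = R2*R3/R1.
R4 = 555 * 5103 / 1825
R4 = 2832165 / 1825
R4 = 1551.87 ohm

1551.87 ohm


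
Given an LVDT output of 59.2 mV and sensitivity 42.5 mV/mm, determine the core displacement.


Displacement = Vout / sensitivity.
d = 59.2 / 42.5
d = 1.393 mm

1.393 mm


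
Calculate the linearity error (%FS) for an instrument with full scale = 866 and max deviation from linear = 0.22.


Linearity error = (max deviation / full scale) * 100%.
Linearity = (0.22 / 866) * 100
Linearity = 0.025 %FS

0.025 %FS


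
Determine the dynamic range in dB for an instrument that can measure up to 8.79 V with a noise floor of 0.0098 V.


Dynamic range = 20 * log10(Vmax / Vnoise).
DR = 20 * log10(8.79 / 0.0098)
DR = 20 * log10(896.94)
DR = 59.06 dB

59.06 dB


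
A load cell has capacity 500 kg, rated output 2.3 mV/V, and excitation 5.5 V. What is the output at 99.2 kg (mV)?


Vout = rated_output * Vex * (load / capacity).
Vout = 2.3 * 5.5 * (99.2 / 500)
Vout = 2.3 * 5.5 * 0.1984
Vout = 2.51 mV

2.51 mV


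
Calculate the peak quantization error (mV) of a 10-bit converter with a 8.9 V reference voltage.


The maximum quantization error is +/- LSB/2.
LSB = Vref / 2^n = 8.9 / 1024 = 0.00869141 V
Max error = LSB / 2 = 0.00869141 / 2 = 0.0043457 V
Max error = 4.3457 mV

4.3457 mV


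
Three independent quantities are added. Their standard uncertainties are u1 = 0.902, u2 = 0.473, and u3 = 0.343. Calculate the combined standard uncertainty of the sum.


For a sum of independent quantities, uc = sqrt(u1^2 + u2^2 + u3^2).
uc = sqrt(0.902^2 + 0.473^2 + 0.343^2)
uc = sqrt(0.813604 + 0.223729 + 0.117649)
uc = 1.0747

1.0747


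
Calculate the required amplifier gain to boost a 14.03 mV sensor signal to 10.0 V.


Gain = Vout / Vin (converting to same units).
G = 10.0 V / 14.03 mV
G = 10000.0 mV / 14.03 mV
G = 712.76

712.76


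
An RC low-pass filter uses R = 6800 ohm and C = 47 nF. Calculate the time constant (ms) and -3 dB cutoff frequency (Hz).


Time constant: tau = R * C.
tau = 6800 * 4.70e-08 = 0.0003196 s
tau = 0.3196 ms
Cutoff frequency: fc = 1 / (2*pi*R*C).
fc = 1 / (2*pi*0.0003196) = 497.98 Hz

tau = 0.3196 ms, fc = 497.98 Hz


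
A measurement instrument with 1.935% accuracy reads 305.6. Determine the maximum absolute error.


Absolute error = (accuracy% / 100) * reading.
Error = (1.935 / 100) * 305.6
Error = 0.01935 * 305.6
Error = 5.9134

5.9134


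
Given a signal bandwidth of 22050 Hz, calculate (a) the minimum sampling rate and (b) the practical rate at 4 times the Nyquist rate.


By Nyquist theorem, fs_min = 2 * fmax.
fs_min = 2 * 22050 = 44100 Hz
Practical rate = 4 * fs_min = 4 * 44100 = 176400 Hz

fs_min = 44100 Hz, fs_practical = 176400 Hz


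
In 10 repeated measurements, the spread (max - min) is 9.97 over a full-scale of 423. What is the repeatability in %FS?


Repeatability = (spread / full scale) * 100%.
R = (9.97 / 423) * 100
R = 2.357 %FS

2.357 %FS


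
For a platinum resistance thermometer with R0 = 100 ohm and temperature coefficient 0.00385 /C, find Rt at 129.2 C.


The RTD equation: Rt = R0 * (1 + alpha * T).
Rt = 100 * (1 + 0.00385 * 129.2)
Rt = 100 * (1 + 0.49742)
Rt = 100 * 1.49742
Rt = 149.742 ohm

149.742 ohm


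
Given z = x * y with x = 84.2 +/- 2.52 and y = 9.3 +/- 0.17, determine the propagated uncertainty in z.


For a product z = x*y, the relative uncertainty is:
uz/z = sqrt((ux/x)^2 + (uy/y)^2)
Relative uncertainties: ux/x = 2.52/84.2 = 0.029929
uy/y = 0.17/9.3 = 0.01828
z = 84.2 * 9.3 = 783.1
uz = 783.1 * sqrt(0.029929^2 + 0.01828^2) = 27.462

27.462


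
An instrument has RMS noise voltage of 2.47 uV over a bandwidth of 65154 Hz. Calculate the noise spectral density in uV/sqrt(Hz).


Noise spectral density = Vrms / sqrt(BW).
NSD = 2.47 / sqrt(65154)
NSD = 2.47 / 255.2528
NSD = 0.0097 uV/sqrt(Hz)

0.0097 uV/sqrt(Hz)


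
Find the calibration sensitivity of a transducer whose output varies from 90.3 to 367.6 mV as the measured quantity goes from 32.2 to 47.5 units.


Sensitivity = (y2 - y1) / (x2 - x1).
S = (367.6 - 90.3) / (47.5 - 32.2)
S = 277.3 / 15.3
S = 18.1242 mV/unit

18.1242 mV/unit


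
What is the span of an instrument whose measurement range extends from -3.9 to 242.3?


Span = upper range - lower range.
Span = 242.3 - (-3.9)
Span = 246.2

246.2


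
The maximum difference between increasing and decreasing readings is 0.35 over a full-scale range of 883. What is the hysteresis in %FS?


Hysteresis = (max difference / full scale) * 100%.
H = (0.35 / 883) * 100
H = 0.04 %FS

0.04 %FS


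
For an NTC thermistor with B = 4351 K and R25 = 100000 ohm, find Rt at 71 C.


NTC thermistor equation: Rt = R25 * exp(B * (1/T - 1/T25)).
T in Kelvin: 344.15 K, T25 = 298.15 K
1/T - 1/T25 = 1/344.15 - 1/298.15 = -0.00044831
B * (1/T - 1/T25) = 4351 * -0.00044831 = -1.9506
Rt = 100000 * exp(-1.9506) = 14219.1 ohm

14219.1 ohm


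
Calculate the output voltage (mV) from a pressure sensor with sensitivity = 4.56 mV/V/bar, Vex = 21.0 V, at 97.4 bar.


Output = sensitivity * Vex * P.
Vout = 4.56 * 21.0 * 97.4
Vout = 95.76 * 97.4
Vout = 9327.02 mV

9327.02 mV
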